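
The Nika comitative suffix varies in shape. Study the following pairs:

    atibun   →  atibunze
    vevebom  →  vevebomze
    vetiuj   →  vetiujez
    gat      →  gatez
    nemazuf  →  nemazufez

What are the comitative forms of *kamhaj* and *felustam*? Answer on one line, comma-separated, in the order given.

kamhajez, felustamze

The alternation tracks the final consonant of the stem — -ze when the stem ends in a nasal (*atibun*, *vevebom*); -ez when the stem ends in a non-nasal consonant (*vetiuj*, *gat*, *nemazuf*).
*kamhaj*: final consonant = /j/, non-nasal → -ez → *kamhajez*.
*felustam*: final consonant = /m/, a nasal → -ze → *felustamze*.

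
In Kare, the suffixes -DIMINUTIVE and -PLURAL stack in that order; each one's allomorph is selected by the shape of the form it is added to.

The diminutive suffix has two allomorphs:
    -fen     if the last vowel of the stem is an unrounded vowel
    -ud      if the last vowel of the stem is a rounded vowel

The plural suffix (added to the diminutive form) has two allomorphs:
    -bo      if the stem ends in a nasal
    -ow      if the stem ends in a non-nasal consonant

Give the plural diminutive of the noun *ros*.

*ros* — last vowel /o/ (a rounded vowel) → -ud → *rosud*.
Since the final consonant of the diminutive form *rosud* is /d/ (non-nasal), it takes -ow, giving *rosudow*.

rosudow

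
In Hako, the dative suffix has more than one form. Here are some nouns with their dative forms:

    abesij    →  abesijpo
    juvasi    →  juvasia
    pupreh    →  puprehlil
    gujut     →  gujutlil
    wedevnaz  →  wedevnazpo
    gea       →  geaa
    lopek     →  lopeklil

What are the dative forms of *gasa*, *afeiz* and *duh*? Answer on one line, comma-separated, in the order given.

The alternation tracks the final sound of the stem — -lil when the stem ends in a voiceless consonant (*pupreh*, *gujut*, *lopek*); -po when the stem ends in a voiced consonant (*abesij*, *wedevnaz*); -a when the stem ends in a vowel (*juvasi*, *gea*).
*gasa*: final sound = /a/, a vowel → -a → *gasaa*.
*afeiz* — final sound /z/ (a voiced consonant) → -po → *afeizpo*.
Since the final sound of *duh* is /h/ (a voiceless consonant), it takes -lil, giving *duhlil*.

gasaa, afeizpo, duhlil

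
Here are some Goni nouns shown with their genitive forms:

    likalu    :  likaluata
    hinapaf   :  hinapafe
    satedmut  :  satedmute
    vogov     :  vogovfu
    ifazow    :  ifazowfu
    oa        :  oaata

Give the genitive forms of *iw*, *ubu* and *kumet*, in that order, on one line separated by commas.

iwfu, ubuata, kumete

The pattern is voicing of the final sound: -e when the stem ends in a voiceless consonant (*hinapaf*, *satedmut*); -fu when the stem ends in a voiced consonant (*vogov*, *ifazow*); -ata when the stem ends in a vowel (*likalu*, *oa*).
*iw*: final sound = /w/, a voiced consonant → -fu → *iwfu*.
*ubu* — final sound /u/ (a vowel) → -ata → *ubuata*.
*kumet*: final sound = /t/, a voiceless consonant → -e → *kumete*.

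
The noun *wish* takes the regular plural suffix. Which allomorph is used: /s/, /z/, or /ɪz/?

The stem *wish* ends in a sibilant (/s, z, ʃ, ʒ, tʃ, dʒ/).
The plural suffix surfaces as /ɪz/ after sibilants, /s/ after other voiceless consonants, and /z/ after other voiced sounds.
So the plural -s on *wish* is pronounced /ɪz/.

/ɪz/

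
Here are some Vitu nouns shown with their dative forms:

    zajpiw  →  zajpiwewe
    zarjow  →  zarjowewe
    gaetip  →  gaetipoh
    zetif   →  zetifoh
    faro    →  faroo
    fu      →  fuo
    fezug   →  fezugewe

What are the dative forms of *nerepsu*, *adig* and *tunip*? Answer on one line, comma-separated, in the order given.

Looking at the final sound of each stem: -oh when the stem ends in a voiceless consonant (*gaetip*, *zetif*); -ewe when the stem ends in a voiced consonant (*zajpiw*, *zarjow*, *fezug*); -o when the stem ends in a vowel (*faro*, *fu*).
Since the final sound of *nerepsu* is /u/ (a vowel), it takes -o, giving *nerepsuo*.
*adig* — final sound /g/ (a voiced consonant) → -ewe → *adigewe*.
*tunip*: final sound = /p/, a voiceless consonant → -oh → *tunipoh*.

nerepsuo, adigewe, tunipoh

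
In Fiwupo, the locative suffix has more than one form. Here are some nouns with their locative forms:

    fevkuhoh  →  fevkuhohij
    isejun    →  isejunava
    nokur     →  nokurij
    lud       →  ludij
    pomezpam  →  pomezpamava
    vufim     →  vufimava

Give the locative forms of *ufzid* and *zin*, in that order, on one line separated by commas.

ufzidij, zinava

The suffix is conditioned by the final consonant: -ava when the stem ends in a nasal (*isejun*, *pomezpam*, *vufim*); -ij when the stem ends in a non-nasal consonant (*fevkuhoh*, *nokur*, *lud*).
*ufzid*: final consonant = /d/, non-nasal → -ij → *ufzidij*.
*zin* — final consonant /n/ (a nasal) → -ava → *zinava*.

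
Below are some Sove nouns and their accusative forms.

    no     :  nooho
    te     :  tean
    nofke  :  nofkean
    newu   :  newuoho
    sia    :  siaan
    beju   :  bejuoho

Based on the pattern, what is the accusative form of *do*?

dooho

The pattern is rounding harmony: -oho when the last vowel of the stem is a rounded vowel (*no*, *newu*, *beju*); -an when the last vowel of the stem is an unrounded vowel (*te*, *nofke*, *sia*).
*do* — last vowel /o/ (a rounded vowel) → -oho → *dooho*.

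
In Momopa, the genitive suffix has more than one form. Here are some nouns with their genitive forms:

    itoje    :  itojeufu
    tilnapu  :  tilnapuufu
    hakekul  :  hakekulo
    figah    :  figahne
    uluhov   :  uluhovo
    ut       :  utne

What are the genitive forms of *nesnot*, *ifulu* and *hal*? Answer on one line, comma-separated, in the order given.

The alternation tracks the final sound of the stem — -ne when the stem ends in a voiceless consonant (*figah*, *ut*); -o when the stem ends in a voiced consonant (*hakekul*, *uluhov*); -ufu when the stem ends in a vowel (*itoje*, *tilnapu*).
The final sound of *nesnot* is /t/, which is a voiceless consonant, so the suffix is -ne, giving *nesnotne*.
Since the final sound of *ifulu* is /u/ (a vowel), it takes -ufu, giving *ifuluufu*.
Since the final sound of *hal* is /l/ (a voiced consonant), it takes -o, giving *halo*.

nesnotne, ifuluufu, halo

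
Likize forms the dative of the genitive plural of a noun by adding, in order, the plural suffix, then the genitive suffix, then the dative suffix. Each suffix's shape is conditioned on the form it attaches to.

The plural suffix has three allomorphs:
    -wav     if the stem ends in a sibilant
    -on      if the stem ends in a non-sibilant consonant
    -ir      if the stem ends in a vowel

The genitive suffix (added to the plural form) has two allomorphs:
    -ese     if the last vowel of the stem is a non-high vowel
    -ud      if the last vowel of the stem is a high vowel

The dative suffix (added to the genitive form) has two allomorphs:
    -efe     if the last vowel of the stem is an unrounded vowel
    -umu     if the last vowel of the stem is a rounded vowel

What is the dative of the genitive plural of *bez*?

*bez*: final sound = /z/, a sibilant → -wav → *bezwav*.
Since the last vowel of the plural form *bezwav* is /a/ (a non-high vowel), it takes -ese, giving *bezwavese*.
The genitive form *bezwavese* — last vowel /e/ (an unrounded vowel) → -efe → *bezwaveseefe*.

bezwaveseefe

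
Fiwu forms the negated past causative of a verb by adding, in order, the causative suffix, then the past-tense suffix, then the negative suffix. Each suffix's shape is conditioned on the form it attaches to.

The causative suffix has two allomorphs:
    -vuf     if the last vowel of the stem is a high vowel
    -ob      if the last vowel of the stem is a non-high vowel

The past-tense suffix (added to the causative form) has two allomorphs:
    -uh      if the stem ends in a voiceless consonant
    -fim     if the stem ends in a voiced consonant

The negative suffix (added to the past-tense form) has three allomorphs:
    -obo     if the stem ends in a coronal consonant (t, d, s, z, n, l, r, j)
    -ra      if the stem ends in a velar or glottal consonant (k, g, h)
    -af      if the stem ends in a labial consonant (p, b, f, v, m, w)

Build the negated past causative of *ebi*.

*ebi*: last vowel = /i/, a high vowel → -vuf → *ebivuf*.
The final consonant of the causative form *ebivuf* is /f/, which is voiceless, so the past-tense suffix is -uh, giving *ebivufuh*.
The final consonant of the past-tense form *ebivufuh* is /h/, which is velar/glottal, so the negative suffix is -ra, giving *ebivufuhra*.

ebivufuhra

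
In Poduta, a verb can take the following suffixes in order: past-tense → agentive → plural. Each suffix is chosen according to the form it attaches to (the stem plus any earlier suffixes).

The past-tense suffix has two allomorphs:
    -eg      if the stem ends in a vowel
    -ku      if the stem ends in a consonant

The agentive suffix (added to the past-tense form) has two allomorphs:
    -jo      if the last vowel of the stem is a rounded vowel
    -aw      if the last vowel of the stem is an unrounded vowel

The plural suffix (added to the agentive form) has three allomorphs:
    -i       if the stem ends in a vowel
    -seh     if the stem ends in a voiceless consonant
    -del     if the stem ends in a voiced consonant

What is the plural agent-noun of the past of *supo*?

Since the final sound of *supo* is /o/ (a vowel), it takes -eg, giving *supoeg*.
The past-tense form *supoeg*: last vowel = /e/, an unrounded vowel → -aw → *supoegaw*.
The agentive form *supoegaw* — final sound /w/ (a voiced consonant) → -del → *supoegawdel*.

supoegawdel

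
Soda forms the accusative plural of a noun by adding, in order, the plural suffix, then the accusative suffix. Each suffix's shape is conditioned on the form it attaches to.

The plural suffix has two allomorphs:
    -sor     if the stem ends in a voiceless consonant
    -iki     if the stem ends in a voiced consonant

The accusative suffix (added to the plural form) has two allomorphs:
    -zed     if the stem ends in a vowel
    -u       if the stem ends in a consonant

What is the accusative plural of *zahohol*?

zahoholikized

*zahohol* — final consonant /l/ (voiced) → -iki → *zahoholiki*.
The final sound of the plural form *zahoholiki* is /i/, which is a vowel, so the accusative suffix is -zed, giving *zahoholikized*.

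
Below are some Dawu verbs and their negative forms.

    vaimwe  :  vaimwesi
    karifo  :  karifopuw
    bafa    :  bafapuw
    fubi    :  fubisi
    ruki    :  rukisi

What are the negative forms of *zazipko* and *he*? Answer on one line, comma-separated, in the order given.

The alternation tracks the last vowel of the stem — -si when the last vowel of the stem is a front vowel (*vaimwe*, *fubi*, *ruki*); -puw when the last vowel of the stem is a back vowel (*karifo*, *bafa*).
The last vowel of *zazipko* is /o/, which is a back vowel, so the suffix is -puw, giving *zazipkopuw*.
*he* — last vowel /e/ (a front vowel) → -si → *hesi*.

zazipkopuw, hesi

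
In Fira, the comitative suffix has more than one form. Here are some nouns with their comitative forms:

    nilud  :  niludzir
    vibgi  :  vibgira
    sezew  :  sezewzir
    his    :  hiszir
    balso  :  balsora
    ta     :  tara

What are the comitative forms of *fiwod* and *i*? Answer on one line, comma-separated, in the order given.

The alternation tracks the final sound of the stem — -zir when the stem ends in a consonant (*nilud*, *sezew*, *his*); -ra when the stem ends in a vowel (*vibgi*, *balso*, *ta*).
*fiwod*: final sound = /d/, a consonant → -zir → *fiwodzir*.
Since the final sound of *i* is /i/ (a vowel), it takes -ra, giving *ira*.

fiwodzir, ira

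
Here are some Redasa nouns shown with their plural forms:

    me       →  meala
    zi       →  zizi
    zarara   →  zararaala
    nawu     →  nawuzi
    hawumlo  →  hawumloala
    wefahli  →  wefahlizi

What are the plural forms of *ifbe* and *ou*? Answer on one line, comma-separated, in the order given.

ifbeala, ouzi

The alternation tracks the last vowel of the stem — -zi when the last vowel of the stem is a high vowel (*zi*, *nawu*, *wefahli*); -ala when the last vowel of the stem is a non-high vowel (*me*, *zarara*, *hawumlo*).
*ifbe*: last vowel = /e/, a non-high vowel → -ala → *ifbeala*.
*ou* — last vowel /u/ (a high vowel) → -zi → *ouzi*.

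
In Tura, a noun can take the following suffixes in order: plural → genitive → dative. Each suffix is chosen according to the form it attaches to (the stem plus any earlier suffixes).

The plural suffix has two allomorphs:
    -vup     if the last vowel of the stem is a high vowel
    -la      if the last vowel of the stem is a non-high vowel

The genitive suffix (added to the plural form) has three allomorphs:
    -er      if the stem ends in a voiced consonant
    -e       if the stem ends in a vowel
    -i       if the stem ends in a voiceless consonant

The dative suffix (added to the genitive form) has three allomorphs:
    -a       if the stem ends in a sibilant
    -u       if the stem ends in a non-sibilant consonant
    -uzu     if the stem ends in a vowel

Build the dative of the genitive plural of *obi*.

obivupiuzu

Since the last vowel of *obi* is /i/ (a high vowel), it takes -vup, giving *obivup*.
The plural form *obivup* — final sound /p/ (a voiceless consonant) → -i → *obivupi*.
Since the final sound of the genitive form *obivupi* is /i/ (a vowel), it takes -uzu, giving *obivupiuzu*.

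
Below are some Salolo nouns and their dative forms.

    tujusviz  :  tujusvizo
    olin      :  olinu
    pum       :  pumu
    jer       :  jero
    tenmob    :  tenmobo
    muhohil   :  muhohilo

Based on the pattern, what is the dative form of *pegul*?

Looking at the final consonant of each stem: -u when the stem ends in a nasal (*olin*, *pum*); -o when the stem ends in a non-nasal consonant (*tujusviz*, *jer*, *tenmob*, *muhohil*).
Since the final consonant of *pegul* is /l/ (non-nasal), it takes -o, giving *pegulo*.

pegulo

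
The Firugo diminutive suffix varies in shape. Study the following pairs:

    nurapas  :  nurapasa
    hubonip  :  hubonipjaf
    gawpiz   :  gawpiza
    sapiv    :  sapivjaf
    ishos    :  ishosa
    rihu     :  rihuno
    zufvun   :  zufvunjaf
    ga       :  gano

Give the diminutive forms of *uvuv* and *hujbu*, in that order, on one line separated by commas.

The pattern is sibilance of the final sound: -a when the stem ends in a sibilant (*nurapas*, *gawpiz*, *ishos*); -jaf when the stem ends in a non-sibilant consonant (*hubonip*, *sapiv*, *zufvun*); -no when the stem ends in a vowel (*rihu*, *ga*).
Since the final sound of *uvuv* is /v/ (a non-sibilant consonant), it takes -jaf, giving *uvuvjaf*.
The final sound of *hujbu* is /u/, which is a vowel, so the suffix is -no, giving *hujbuno*.

uvuvjaf, hujbuno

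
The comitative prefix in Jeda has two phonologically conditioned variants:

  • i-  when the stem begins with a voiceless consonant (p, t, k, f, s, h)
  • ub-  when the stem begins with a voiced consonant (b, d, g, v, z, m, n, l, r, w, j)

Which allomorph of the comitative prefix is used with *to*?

i-

The first consonant of *to* is /t/, which is voiceless, so the prefix is i-.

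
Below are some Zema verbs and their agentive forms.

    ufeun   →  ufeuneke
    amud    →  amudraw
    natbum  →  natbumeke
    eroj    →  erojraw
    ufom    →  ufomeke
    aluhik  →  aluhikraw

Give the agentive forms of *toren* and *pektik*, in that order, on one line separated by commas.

The alternation tracks the final consonant of the stem — -eke when the stem ends in a nasal (*ufeun*, *natbum*, *ufom*); -raw when the stem ends in a non-nasal consonant (*amud*, *eroj*, *aluhik*).
*toren* — final consonant /n/ (a nasal) → -eke → *toreneke*.
*pektik* — final consonant /k/ (non-nasal) → -raw → *pektikraw*.

toreneke, pektikraw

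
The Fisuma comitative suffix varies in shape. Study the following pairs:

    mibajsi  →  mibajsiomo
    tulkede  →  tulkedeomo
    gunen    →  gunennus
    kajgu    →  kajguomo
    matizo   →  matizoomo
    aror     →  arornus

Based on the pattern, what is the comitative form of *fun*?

The alternation tracks the final sound of the stem — -nus when the stem ends in a consonant (*gunen*, *aror*); -omo when the stem ends in a vowel (*mibajsi*, *tulkede*, *kajgu*, *matizo*).
Since the final sound of *fun* is /n/ (a consonant), it takes -nus, giving *funnus*.

funnus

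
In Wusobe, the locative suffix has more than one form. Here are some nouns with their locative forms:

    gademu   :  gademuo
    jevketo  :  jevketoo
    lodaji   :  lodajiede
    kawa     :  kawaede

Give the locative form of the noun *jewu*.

The pattern is rounding harmony: -o when the last vowel of the stem is a rounded vowel (*gademu*, *jevketo*); -ede when the last vowel of the stem is an unrounded vowel (*lodaji*, *kawa*).
*jewu*: last vowel = /u/, a rounded vowel → -o → *jewuo*.

jewuo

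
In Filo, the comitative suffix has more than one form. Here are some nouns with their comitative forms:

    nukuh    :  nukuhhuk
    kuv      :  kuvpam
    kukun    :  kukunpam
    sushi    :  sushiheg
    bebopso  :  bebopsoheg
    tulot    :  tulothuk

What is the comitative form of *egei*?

Looking at the final sound of each stem: -huk when the stem ends in a voiceless consonant (*nukuh*, *tulot*); -pam when the stem ends in a voiced consonant (*kuv*, *kukun*); -heg when the stem ends in a vowel (*sushi*, *bebopso*).
*egei*: final sound = /i/, a vowel → -heg → *egeiheg*.

egeiheg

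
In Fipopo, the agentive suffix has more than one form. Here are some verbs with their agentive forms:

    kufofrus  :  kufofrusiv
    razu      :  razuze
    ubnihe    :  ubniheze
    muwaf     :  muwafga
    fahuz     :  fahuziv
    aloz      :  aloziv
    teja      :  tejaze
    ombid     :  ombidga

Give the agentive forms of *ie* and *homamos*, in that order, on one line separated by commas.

Looking at the final sound of each stem: -iv when the stem ends in a sibilant (*kufofrus*, *fahuz*, *aloz*); -ga when the stem ends in a non-sibilant consonant (*muwaf*, *ombid*); -ze when the stem ends in a vowel (*razu*, *ubnihe*, *teja*).
*ie*: final sound = /e/, a vowel → -ze → *ieze*.
Since the final sound of *homamos* is /s/ (a sibilant), it takes -iv, giving *homamosiv*.

ieze, homamosiv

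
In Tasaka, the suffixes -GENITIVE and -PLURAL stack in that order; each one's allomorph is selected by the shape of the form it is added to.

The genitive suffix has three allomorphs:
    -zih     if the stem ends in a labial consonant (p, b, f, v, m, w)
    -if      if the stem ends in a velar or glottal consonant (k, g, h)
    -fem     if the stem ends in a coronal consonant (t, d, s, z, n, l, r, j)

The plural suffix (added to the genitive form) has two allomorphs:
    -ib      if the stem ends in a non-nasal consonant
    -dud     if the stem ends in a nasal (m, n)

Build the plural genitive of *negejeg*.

*negejeg*: final consonant = /g/, velar/glottal → -if → *negejegif*.
The genitive form *negejegif*: final consonant = /f/, non-nasal → -ib → *negejegifib*.

negejegifib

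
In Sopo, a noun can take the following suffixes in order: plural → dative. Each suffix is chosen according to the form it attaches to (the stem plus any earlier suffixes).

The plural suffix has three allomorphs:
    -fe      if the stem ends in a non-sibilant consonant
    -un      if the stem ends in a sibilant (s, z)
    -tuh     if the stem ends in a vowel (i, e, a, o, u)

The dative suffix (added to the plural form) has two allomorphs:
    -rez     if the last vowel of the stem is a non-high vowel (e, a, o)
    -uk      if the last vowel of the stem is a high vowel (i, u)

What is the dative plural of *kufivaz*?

kufivazunuk

Since the final sound of *kufivaz* is /z/ (a sibilant), it takes -un, giving *kufivazun*.
Since the last vowel of the plural form *kufivazun* is /u/ (a high vowel), it takes -uk, giving *kufivazunuk*.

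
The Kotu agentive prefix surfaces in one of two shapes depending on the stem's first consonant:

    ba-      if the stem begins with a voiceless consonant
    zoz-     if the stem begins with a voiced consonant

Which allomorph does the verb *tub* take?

The first consonant of *tub* is /t/, which is voiceless, so the prefix is ba-.

ba-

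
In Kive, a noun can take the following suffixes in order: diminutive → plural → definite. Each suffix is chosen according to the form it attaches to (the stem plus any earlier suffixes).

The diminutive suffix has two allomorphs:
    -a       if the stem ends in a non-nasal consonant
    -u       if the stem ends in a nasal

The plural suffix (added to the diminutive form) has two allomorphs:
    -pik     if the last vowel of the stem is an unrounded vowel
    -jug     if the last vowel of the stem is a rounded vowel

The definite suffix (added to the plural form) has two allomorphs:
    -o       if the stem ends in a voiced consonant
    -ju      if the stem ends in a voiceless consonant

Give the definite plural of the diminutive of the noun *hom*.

homujugo

The final consonant of *hom* is /m/, which is a nasal, so the diminutive suffix is -u, giving *homu*.
The last vowel of the diminutive form *homu* is /u/, which is a rounded vowel, so the plural suffix is -jug, giving *homujug*.
The plural form *homujug* — final consonant /g/ (voiced) → -o → *homujugo*.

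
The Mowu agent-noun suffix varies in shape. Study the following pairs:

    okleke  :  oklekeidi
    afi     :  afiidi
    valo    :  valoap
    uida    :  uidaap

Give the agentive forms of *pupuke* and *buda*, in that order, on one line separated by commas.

The pattern is front/back vowel harmony: -idi when the last vowel of the stem is a front vowel (*okleke*, *afi*); -ap when the last vowel of the stem is a back vowel (*valo*, *uida*).
The last vowel of *pupuke* is /e/, which is a front vowel, so the suffix is -idi, giving *pupukeidi*.
*buda*: last vowel = /a/, a back vowel → -ap → *budaap*.

pupukeidi, budaap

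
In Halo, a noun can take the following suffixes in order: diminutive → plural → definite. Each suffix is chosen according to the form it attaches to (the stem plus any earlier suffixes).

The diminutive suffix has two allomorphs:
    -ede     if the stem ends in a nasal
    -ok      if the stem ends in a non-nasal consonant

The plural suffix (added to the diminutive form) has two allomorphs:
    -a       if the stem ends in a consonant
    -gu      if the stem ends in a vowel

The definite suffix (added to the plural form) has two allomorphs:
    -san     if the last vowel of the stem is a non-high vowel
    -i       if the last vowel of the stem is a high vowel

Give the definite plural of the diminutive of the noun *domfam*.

domfamedegui

Since the final consonant of *domfam* is /m/ (a nasal), it takes -ede, giving *domfamede*.
The diminutive form *domfamede* — final sound /e/ (a vowel) → -gu → *domfamedegu*.
The plural form *domfamedegu* — last vowel /u/ (a high vowel) → -i → *domfamedegui*.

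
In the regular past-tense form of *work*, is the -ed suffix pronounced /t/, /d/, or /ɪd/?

/t/

The stem *work* ends in a voiceless consonant other than /t/.
The -ed suffix is realized as /ɪd/ after /t, d/; as /t/ after other voiceless consonants; and as /d/ after other voiced sounds.
So -ed on *work* is pronounced /t/.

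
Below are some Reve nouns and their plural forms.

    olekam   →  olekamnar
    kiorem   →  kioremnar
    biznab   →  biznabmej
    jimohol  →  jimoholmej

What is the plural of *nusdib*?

The suffix is conditioned by the final consonant: -nar when the stem ends in a nasal (*olekam*, *kiorem*); -mej when the stem ends in a non-nasal consonant (*biznab*, *jimohol*).
*nusdib* — final consonant /b/ (non-nasal) → -mej → *nusdibmej*.

nusdibmej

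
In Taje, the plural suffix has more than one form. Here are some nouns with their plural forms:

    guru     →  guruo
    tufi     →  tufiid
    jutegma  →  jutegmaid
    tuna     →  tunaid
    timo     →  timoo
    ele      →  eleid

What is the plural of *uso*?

usoo

The suffix is conditioned by the last vowel: -o when the last vowel of the stem is a rounded vowel (*guru*, *timo*); -id when the last vowel of the stem is an unrounded vowel (*tufi*, *jutegma*, *tuna*, *ele*).
*uso* — last vowel /o/ (a rounded vowel) → -o → *usoo*.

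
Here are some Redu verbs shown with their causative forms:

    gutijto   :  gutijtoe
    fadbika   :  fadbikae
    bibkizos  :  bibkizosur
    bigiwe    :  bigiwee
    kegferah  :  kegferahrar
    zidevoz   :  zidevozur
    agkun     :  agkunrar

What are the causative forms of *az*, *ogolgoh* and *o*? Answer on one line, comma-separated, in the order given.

The alternation tracks the final sound of the stem — -ur when the stem ends in a sibilant (*bibkizos*, *zidevoz*); -rar when the stem ends in a non-sibilant consonant (*kegferah*, *agkun*); -e when the stem ends in a vowel (*gutijto*, *fadbika*, *bigiwe*).
The final sound of *az* is /z/, which is a sibilant, so the suffix is -ur, giving *azur*.
*ogolgoh*: final sound = /h/, a non-sibilant consonant → -rar → *ogolgohrar*.
Since the final sound of *o* is /o/ (a vowel), it takes -e, giving *oe*.

azur, ogolgohrar, oe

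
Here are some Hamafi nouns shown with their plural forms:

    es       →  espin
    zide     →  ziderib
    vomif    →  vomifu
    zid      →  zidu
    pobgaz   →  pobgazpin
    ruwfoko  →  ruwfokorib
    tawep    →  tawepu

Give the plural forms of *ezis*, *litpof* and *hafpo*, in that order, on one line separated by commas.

ezispin, litpofu, hafporib

The pattern is sibilance of the final sound: -pin when the stem ends in a sibilant (*es*, *pobgaz*); -u when the stem ends in a non-sibilant consonant (*vomif*, *zid*, *tawep*); -rib when the stem ends in a vowel (*zide*, *ruwfoko*).
The final sound of *ezis* is /s/, which is a sibilant, so the suffix is -pin, giving *ezispin*.
*litpof* — final sound /f/ (a non-sibilant consonant) → -u → *litpofu*.
The final sound of *hafpo* is /o/, which is a vowel, so the suffix is -rib, giving *hafporib*.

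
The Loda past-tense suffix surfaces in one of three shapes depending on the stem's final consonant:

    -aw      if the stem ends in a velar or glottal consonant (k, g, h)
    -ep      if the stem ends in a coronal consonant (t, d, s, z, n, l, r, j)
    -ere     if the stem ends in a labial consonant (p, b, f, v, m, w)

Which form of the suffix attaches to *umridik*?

-aw

*umridik*: final consonant = /k/, velar/glottal → -aw.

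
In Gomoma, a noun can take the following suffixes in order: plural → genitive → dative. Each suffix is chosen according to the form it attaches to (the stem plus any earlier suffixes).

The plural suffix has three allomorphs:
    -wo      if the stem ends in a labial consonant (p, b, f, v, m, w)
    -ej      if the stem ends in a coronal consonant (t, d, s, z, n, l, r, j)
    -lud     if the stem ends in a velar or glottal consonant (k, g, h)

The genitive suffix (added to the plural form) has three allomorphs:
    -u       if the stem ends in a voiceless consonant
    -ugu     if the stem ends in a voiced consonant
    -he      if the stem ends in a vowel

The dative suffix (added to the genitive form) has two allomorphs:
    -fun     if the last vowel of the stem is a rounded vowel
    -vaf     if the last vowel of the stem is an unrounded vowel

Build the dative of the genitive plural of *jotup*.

jotupwohevaf

*jotup* — final consonant /p/ (labial) → -wo → *jotupwo*.
The plural form *jotupwo* — final sound /o/ (a vowel) → -he → *jotupwohe*.
The genitive form *jotupwohe*: last vowel = /e/, an unrounded vowel → -vaf → *jotupwohevaf*.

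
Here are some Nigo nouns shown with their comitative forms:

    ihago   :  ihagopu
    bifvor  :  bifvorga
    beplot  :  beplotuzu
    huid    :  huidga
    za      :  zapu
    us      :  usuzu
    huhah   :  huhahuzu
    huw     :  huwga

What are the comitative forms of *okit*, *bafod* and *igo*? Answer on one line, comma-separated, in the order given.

The pattern is voicing of the final sound: -uzu when the stem ends in a voiceless consonant (*beplot*, *us*, *huhah*); -ga when the stem ends in a voiced consonant (*bifvor*, *huid*, *huw*); -pu when the stem ends in a vowel (*ihago*, *za*).
The final sound of *okit* is /t/, which is a voiceless consonant, so the suffix is -uzu, giving *okituzu*.
*bafod*: final sound = /d/, a voiced consonant → -ga → *bafodga*.
Since the final sound of *igo* is /o/ (a vowel), it takes -pu, giving *igopu*.

okituzu, bafodga, igopu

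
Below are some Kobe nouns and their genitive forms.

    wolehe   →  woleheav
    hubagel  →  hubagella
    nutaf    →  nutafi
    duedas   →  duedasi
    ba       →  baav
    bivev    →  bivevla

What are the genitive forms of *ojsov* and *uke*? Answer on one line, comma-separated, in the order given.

ojsovla, ukeav

The alternation tracks the final sound of the stem — -i when the stem ends in a voiceless consonant (*nutaf*, *duedas*); -la when the stem ends in a voiced consonant (*hubagel*, *bivev*); -av when the stem ends in a vowel (*wolehe*, *ba*).
Since the final sound of *ojsov* is /v/ (a voiced consonant), it takes -la, giving *ojsovla*.
Since the final sound of *uke* is /e/ (a vowel), it takes -av, giving *ukeav*.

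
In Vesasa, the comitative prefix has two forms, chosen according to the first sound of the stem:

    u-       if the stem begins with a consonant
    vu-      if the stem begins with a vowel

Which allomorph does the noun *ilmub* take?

vu-

The first sound of *ilmub* is /i/, which is a vowel, so the prefix is vu-.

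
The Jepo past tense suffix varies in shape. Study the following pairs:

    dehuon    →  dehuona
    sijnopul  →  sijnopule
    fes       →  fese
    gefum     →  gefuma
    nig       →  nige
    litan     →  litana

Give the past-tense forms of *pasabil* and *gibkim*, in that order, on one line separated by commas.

The suffix is conditioned by the final consonant: -a when the stem ends in a nasal (*dehuon*, *gefum*, *litan*); -e when the stem ends in a non-nasal consonant (*sijnopul*, *fes*, *nig*).
*pasabil*: final consonant = /l/, non-nasal → -e → *pasabile*.
*gibkim* — final consonant /m/ (a nasal) → -a → *gibkima*.

pasabile, gibkima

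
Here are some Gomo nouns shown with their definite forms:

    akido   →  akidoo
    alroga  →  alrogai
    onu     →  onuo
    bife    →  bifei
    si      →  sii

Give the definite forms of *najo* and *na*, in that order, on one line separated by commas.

The pattern is rounding harmony: -o when the last vowel of the stem is a rounded vowel (*akido*, *onu*); -i when the last vowel of the stem is an unrounded vowel (*alroga*, *bife*, *si*).
The last vowel of *najo* is /o/, which is a rounded vowel, so the suffix is -o, giving *najoo*.
*na*: last vowel = /a/, an unrounded vowel → -i → *nai*.

najoo, nai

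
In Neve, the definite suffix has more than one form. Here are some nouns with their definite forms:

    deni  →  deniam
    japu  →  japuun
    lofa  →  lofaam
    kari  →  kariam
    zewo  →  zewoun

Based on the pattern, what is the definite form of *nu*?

nuun

The alternation tracks the last vowel of the stem — -un when the last vowel of the stem is a rounded vowel (*japu*, *zewo*); -am when the last vowel of the stem is an unrounded vowel (*deni*, *lofa*, *kari*).
*nu*: last vowel = /u/, a rounded vowel → -un → *nuun*.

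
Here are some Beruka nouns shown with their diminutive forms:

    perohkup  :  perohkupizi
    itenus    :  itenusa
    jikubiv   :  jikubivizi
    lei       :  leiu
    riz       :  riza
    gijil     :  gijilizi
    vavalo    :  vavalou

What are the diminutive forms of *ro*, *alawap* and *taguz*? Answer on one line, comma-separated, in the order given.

rou, alawapizi, taguza

The suffix is conditioned by the final sound: -a when the stem ends in a sibilant (*itenus*, *riz*); -izi when the stem ends in a non-sibilant consonant (*perohkup*, *jikubiv*, *gijil*); -u when the stem ends in a vowel (*lei*, *vavalo*).
*ro*: final sound = /o/, a vowel → -u → *rou*.
Since the final sound of *alawap* is /p/ (a non-sibilant consonant), it takes -izi, giving *alawapizi*.
Since the final sound of *taguz* is /z/ (a sibilant), it takes -a, giving *taguza*.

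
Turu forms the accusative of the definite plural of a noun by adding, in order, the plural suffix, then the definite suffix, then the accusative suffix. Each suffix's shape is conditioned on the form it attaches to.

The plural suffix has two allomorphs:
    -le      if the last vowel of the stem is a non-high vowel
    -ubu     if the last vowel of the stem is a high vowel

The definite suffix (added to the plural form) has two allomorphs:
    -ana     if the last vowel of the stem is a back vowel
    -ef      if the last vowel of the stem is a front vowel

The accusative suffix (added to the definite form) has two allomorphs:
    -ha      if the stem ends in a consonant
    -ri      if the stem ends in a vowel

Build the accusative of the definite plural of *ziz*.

zizubuanari

*ziz*: last vowel = /i/, a high vowel → -ubu → *zizubu*.
The plural form *zizubu* — last vowel /u/ (a back vowel) → -ana → *zizubuana*.
The final sound of the definite form *zizubuana* is /a/, which is a vowel, so the accusative suffix is -ri, giving *zizubuanari*.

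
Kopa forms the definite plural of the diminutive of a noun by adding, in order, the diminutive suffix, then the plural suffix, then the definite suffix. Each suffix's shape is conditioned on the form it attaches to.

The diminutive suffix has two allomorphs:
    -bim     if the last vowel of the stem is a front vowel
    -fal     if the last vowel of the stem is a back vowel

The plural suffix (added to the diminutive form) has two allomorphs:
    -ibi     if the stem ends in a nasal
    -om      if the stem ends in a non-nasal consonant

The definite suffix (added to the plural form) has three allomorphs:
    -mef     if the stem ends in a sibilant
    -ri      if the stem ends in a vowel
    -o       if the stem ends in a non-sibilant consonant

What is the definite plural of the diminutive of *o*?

Since the last vowel of *o* is /o/ (a back vowel), it takes -fal, giving *ofal*.
The diminutive form *ofal* — final consonant /l/ (non-nasal) → -om → *ofalom*.
The plural form *ofalom* — final sound /m/ (a non-sibilant consonant) → -o → *ofalomo*.

ofalomo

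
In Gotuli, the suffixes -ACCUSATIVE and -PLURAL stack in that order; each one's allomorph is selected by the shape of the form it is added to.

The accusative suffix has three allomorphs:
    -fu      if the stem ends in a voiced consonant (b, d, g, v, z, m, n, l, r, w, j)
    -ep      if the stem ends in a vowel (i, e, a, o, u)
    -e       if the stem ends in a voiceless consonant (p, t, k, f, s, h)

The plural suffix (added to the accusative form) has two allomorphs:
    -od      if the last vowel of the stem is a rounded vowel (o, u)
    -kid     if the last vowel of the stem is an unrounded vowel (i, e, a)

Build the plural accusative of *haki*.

The final sound of *haki* is /i/, which is a vowel, so the accusative suffix is -ep, giving *hakiep*.
The accusative form *hakiep* — last vowel /e/ (an unrounded vowel) → -kid → *hakiepkid*.

hakiepkid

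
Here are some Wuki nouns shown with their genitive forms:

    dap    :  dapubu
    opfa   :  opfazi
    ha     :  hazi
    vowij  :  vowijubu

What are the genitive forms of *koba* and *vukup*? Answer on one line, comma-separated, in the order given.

The alternation tracks the final sound of the stem — -ubu when the stem ends in a consonant (*dap*, *vowij*); -zi when the stem ends in a vowel (*opfa*, *ha*).
The final sound of *koba* is /a/, which is a vowel, so the suffix is -zi, giving *kobazi*.
*vukup*: final sound = /p/, a consonant → -ubu → *vukupubu*.

kobazi, vukupubu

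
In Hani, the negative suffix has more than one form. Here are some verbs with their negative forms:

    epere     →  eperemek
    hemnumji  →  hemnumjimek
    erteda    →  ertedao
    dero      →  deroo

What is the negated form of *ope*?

opemek

The suffix is conditioned by the last vowel: -mek when the last vowel of the stem is a front vowel (*epere*, *hemnumji*); -o when the last vowel of the stem is a back vowel (*erteda*, *dero*).
The last vowel of *ope* is /e/, which is a front vowel, so the suffix is -mek, giving *opemek*.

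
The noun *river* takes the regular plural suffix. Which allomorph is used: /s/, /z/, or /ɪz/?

/z/

The stem *river* ends in a voiced non-sibilant sound.
The plural suffix surfaces as /ɪz/ after sibilants, /s/ after other voiceless consonants, and /z/ after other voiced sounds.
So the plural -s on *river* is pronounced /z/.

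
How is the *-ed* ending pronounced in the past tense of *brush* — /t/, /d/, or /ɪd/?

/t/

The stem *brush* ends in a voiceless consonant other than /t/.
The -ed suffix is realized as /ɪd/ after /t, d/; as /t/ after other voiceless consonants; and as /d/ after other voiced sounds.
So -ed on *brush* is pronounced /t/.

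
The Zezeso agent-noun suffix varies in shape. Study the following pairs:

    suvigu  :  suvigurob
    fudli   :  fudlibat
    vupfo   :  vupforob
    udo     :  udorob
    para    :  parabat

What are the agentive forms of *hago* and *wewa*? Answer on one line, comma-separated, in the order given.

Looking at the last vowel of each stem: -rob when the last vowel of the stem is a rounded vowel (*suvigu*, *vupfo*, *udo*); -bat when the last vowel of the stem is an unrounded vowel (*fudli*, *para*).
Since the last vowel of *hago* is /o/ (a rounded vowel), it takes -rob, giving *hagorob*.
Since the last vowel of *wewa* is /a/ (an unrounded vowel), it takes -bat, giving *wewabat*.

hagorob, wewabat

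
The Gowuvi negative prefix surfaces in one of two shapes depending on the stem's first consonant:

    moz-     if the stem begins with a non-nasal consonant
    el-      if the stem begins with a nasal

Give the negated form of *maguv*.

elmaguv

*maguv*: first consonant = /m/, a nasal → el- → *elmaguv*.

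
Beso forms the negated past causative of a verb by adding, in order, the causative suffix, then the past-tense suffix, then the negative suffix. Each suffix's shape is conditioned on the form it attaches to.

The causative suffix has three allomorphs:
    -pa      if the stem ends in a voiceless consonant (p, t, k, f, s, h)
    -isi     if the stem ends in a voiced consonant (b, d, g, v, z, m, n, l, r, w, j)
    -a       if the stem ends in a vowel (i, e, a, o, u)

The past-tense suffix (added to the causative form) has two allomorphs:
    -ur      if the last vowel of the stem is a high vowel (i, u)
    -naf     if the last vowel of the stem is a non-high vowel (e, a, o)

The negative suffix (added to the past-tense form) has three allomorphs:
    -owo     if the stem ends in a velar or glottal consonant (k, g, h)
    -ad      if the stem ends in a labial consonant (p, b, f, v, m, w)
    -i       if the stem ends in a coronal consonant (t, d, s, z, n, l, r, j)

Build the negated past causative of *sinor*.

*sinor* — final sound /r/ (a voiced consonant) → -isi → *sinorisi*.
Since the last vowel of the causative form *sinorisi* is /i/ (a high vowel), it takes -ur, giving *sinorisiur*.
The final consonant of the past-tense form *sinorisiur* is /r/, which is coronal, so the negative suffix is -i, giving *sinorisiuri*.

sinorisiuri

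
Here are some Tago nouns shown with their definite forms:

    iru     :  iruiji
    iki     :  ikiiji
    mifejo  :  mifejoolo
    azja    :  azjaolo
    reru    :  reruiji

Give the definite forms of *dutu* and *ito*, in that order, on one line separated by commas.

Looking at the last vowel of each stem: -iji when the last vowel of the stem is a high vowel (*iru*, *iki*, *reru*); -olo when the last vowel of the stem is a non-high vowel (*mifejo*, *azja*).
The last vowel of *dutu* is /u/, which is a high vowel, so the suffix is -iji, giving *dutuiji*.
Since the last vowel of *ito* is /o/ (a non-high vowel), it takes -olo, giving *itoolo*.

dutuiji, itoolo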